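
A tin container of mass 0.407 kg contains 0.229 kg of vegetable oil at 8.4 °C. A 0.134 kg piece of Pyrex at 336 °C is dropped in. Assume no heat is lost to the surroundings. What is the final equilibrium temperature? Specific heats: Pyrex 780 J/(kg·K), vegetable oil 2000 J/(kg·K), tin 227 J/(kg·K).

T_f ≈ 60.7 °C

Net heat exchanged in the isolated system is zero:
0.134·780·(T − 336) + 0.229·2000·(T − 8.4) + 0.407·227·(T − 8.4) = 0
104.52(T − 336) + 458(T − 8.4) + 92.39(T − 8.4) = 0
654.91 T = 39742
T ≈ 60.68 °C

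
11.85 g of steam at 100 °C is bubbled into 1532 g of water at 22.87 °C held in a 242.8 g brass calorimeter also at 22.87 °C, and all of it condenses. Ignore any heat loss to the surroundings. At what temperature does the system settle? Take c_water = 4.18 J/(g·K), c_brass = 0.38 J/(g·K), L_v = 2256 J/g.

T_f ≈ 27.5 °C

Taking heat into each body as positive, Σ m c ΔT = 0:
latent heat released on condensation: 11.85×2256 = 26734
  condensate cools 100→T: 11.85×4.18×(T − 100) = 49.53(T − 100)
  original water: 6403.8(T − 22.87)
  brass cup: 242.8×0.38×(T − 22.87) = 92.26(T − 22.87)
6545.6 T = 26734 + 4953.3 + 148564 = 180251
T ≈ 27.54 °C — below 100 °C, confirming all the steam condensed.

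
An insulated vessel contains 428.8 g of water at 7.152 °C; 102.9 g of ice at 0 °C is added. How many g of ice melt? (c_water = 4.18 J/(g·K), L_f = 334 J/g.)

m_melted ≈ 38.4 g

Heat available from the water dropping to 0 °C: 428.8×4.18×7.152 = 12819 J.
Melting all 102.9 g of ice would need 102.9×334 = 34369 J.
That's not enough to melt it all — equilibrium is at 0 °C with ice remaining.
Mass melted = 12819/334 ≈ 38.38 g.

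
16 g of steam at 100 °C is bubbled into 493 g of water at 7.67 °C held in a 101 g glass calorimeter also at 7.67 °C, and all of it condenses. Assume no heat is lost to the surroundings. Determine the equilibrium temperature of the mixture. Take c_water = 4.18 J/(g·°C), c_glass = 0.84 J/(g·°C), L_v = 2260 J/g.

T_f ≈ 26.8 °C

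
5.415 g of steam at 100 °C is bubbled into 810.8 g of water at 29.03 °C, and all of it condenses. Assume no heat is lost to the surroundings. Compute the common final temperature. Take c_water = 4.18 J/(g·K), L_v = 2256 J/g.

T_f ≈ 33.1 °C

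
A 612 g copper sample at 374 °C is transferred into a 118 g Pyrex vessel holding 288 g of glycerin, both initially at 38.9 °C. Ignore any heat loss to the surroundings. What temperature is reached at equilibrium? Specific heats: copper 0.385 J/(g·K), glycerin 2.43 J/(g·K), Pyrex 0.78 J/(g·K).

T_f ≈ 115.7 °C

Taking heat into each body as positive, Σ m c ΔT = 0:
612*0.385*(T − 374) + 288*2.43*(T − 38.9) + 118*0.78*(T − 38.9) = 0
235.62(T − 374) + 699.84(T − 38.9) + 92.04(T − 38.9) = 0
1027.5 T = 118926
T ≈ 115.74 °C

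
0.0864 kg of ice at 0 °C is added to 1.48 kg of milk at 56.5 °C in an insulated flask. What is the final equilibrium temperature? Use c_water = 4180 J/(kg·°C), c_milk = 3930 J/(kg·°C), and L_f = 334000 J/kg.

Let T be the final temperature. ΣQ_i = 0:
melt ice: 0.0864×334000 = 28858; meltwater 0→T: 0.0864×4180×T = 361.15 T; milk cools: 1.48×3930×(T − 56.5) = 5816.4(T − 56.5)
6177.6 T = 328627 − 28858 = 299769
T ≈ 48.53 °C (positive, so assuming full melt was valid).

T_f ≈ 48.5 °C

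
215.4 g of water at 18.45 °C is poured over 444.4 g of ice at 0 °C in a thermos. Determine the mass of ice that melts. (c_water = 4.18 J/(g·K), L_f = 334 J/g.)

Water can give up m c ΔT = 215.4·4.18·18.45 = 16612 J before reaching 0 °C.
Fully melting the ice requires m_ice L_f = 444.4·334 = 148430 J.
16612 J < 148430 J, so only part of the ice melts and the system sits at 0 °C.
Mass melted = 16612/334 ≈ 49.74 g.

m_melted ≈ 49.7 g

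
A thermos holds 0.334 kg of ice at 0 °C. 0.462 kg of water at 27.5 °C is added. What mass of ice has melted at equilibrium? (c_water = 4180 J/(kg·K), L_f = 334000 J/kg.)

m_melted ≈ 0.159 kg

Water can give up m c ΔT = 0.462·4180·27.5 = 53107 J before reaching 0 °C.
To melt every bit of ice: 0.334·334000 = 111556 J.
53107 J < 111556 J, so only part of the ice melts and the system sits at 0 °C.
m_melted·334000 = 53107  ⇒  m_melted ≈ 0.159 kg.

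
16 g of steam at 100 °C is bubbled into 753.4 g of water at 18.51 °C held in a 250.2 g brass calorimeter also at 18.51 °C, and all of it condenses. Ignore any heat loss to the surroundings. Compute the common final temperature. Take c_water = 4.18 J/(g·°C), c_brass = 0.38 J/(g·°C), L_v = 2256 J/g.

Sum of m c ΔT and latent-heat terms is zero:
latent heat released on condensation: 16×2256 = 36096; condensed water 100 °C→T: 66.88(T − 100); original water: 3149.2(T − 18.51); cup: 95.08(T − 18.51)
3311.2 T = 36096 + 6688 + 60052 = 102836
T ≈ 31.06 °C, under the boiling point, so the assumption holds.

T_f ≈ 31.1 °C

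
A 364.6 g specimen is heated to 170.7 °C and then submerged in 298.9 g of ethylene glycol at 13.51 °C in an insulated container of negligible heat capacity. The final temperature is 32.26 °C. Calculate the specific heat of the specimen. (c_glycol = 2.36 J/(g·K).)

c ≈ 0.262 J/(g·K)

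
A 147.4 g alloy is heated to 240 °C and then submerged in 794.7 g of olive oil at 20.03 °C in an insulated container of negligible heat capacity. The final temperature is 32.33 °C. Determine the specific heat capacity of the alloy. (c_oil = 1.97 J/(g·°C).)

c ≈ 0.629 J/(g·°C)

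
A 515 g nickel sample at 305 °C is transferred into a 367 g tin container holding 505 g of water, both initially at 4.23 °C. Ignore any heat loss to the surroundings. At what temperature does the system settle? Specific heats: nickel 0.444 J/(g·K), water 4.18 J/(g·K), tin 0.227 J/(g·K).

T_f = Σ m_i c_i T_i / Σ m_i c_i:
T_f = (228.66*305 + 2110.9*4.23 + 83.31*4.23) / (228.66 + 2110.9 + 83.31)
    = 79023 / 2422.9 ≈ 32.62 °C

T_f ≈ 32.6 °C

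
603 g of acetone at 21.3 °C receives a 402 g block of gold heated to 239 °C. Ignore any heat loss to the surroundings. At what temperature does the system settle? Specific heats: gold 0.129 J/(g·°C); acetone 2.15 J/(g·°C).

Net heat exchanged in the isolated system is zero:
402·0.129·(T − 239) + 603·2.15·(T − 21.3) = 0
51.86(T − 239) + 1296.5(T − 21.3) = 0
1348.3 T = 40008
T = 40008 / 1348.3 = 29.7 °C

T_f ≈ 29.7 °C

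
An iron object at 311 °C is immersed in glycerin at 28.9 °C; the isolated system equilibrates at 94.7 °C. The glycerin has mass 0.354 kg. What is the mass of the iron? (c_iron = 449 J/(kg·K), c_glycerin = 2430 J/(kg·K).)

m ≈ 0.583 kg

Heat gained plus heat lost sum to zero:
m·449·(94.7 − 311) + 0.354·2430·(94.7 − 28.9) = 0
-97119 m = -56602
m = -56602/-97119 ≈ 0.5828 kg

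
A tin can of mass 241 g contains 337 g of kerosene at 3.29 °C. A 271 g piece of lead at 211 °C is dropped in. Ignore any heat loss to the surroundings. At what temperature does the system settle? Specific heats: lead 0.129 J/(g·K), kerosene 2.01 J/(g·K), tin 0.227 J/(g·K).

T_f = Σ m_i c_i T_i / Σ m_i c_i:
T_f = (34.96*211 + 677.37*3.29 + 54.71*3.29) / (34.96 + 677.37 + 54.71)
    = 9784.9 / 767.04 ≈ 12.76 °C

T_f ≈ 12.8 °C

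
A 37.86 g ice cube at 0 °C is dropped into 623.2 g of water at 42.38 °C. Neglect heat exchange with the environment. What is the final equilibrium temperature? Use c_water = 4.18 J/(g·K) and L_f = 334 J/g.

T_f ≈ 35.4 °C

Sum of m c ΔT and latent-heat terms is zero:
fusion: m_ice L_f = 37.86·334 = 12645; warm the meltwater: 158.25 T; water: 2605(T − 42.38)
2763.2 T = 110399 − 12645 = 97754
T ≈ 35.38 °C (positive, so assuming full melt was valid).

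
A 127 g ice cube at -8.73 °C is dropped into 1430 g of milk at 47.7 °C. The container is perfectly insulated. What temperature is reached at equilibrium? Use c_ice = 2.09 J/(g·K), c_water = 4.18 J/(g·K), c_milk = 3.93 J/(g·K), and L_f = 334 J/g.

T_f ≈ 36.3 °C

Conservation of energy gives ΣQ = 0:
ice -8.73→0 °C: 127·2.09·8.73 = 2317.2
  melt ice: 127·334 = 42418
  warm the meltwater: 530.86 T
  milk: 5619.9(T − 47.7)
6150.8 T = 268069 − 44735 = 223334
T ≈ 36.31 °C. Since T > 0 °C, the all-ice-melts assumption holds.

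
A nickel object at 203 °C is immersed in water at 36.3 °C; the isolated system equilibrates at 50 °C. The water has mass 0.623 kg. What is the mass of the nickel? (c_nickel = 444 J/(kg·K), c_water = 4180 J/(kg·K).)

m ≈ 0.525 kg

Net heat exchanged in the isolated system is zero:
m·444·(50 − 203) + 0.623·4180·(50 − 36.3) = 0
-67932 m = -35677
m = -35677/-67932 ≈ 0.5252 kg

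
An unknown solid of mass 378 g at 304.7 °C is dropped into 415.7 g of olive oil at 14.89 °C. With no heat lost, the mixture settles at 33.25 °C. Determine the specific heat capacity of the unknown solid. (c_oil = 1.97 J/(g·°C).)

c ≈ 0.147 J/(g·°C)

Heat gained plus heat lost sum to zero:
378·c·(33.25 − 304.7) + 415.7·1.97·(33.25 − 14.89) = 0
-102608 c = -15036
c = -15036/-102608 ≈ 0.1465 J/(g·°C)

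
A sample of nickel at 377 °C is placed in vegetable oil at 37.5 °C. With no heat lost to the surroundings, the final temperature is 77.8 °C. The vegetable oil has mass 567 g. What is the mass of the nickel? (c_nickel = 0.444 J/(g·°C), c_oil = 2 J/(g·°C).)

|Q_nickel| = |Q_oil|:
m×0.444×(377 − 77.8) = 567×2×(77.8 − 37.5)
132.84 m = 45700  ⇒  m ≈ 344 g

m ≈ 344 g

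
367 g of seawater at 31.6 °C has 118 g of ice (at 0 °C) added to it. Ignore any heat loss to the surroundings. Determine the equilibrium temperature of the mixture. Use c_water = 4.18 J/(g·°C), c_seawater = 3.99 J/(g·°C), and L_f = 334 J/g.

Net heat exchanged in the isolated system is zero:
fusion: m_ice L_f = 118·334 = 39412; meltwater 0→T: 118·4.18·T = 493.24 T; seawater cools: 367·3.99·(T − 31.6) = 1464.3(T − 31.6)
1957.6 T = 46273 − 39412 = 6860.8
T ≈ 3.50 °C — above 0 °C, consistent with complete melting.

T_f ≈ 3.5 °C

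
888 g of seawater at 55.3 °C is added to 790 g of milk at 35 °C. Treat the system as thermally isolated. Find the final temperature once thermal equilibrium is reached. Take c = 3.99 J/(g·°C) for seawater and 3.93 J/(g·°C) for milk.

T_f ≈ 45.8 °C

Net heat exchanged in the isolated system is zero:
888*3.99*(T − 55.3) + 790*3.93*(T − 35) = 0
6647.8 T = 304599
T = 304599/6647.8 ≈ 45.82 °C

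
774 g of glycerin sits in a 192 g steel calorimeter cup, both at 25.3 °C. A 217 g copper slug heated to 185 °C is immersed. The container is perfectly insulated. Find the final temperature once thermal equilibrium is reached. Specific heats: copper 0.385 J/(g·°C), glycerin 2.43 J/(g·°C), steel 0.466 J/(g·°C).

T_f ≈ 31.8 °C

Net heat exchanged in the isolated system is zero:
217*0.385*(T − 185) + 774*2.43*(T − 25.3) + 192*0.466*(T − 25.3) = 0
83.55(T − 185) + 1880.8(T − 25.3) + 89.47(T − 25.3) = 0
2053.8 T = 65304
T ≈ 31.80 °C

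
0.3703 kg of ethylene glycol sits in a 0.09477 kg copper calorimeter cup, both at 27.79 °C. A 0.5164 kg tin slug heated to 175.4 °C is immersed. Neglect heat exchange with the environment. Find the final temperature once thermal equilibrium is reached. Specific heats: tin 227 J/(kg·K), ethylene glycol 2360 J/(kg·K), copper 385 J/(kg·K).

T_f ≈ 44.6 °C

Let T be the final temperature. ΣQ_i = 0:
0.5164·227·(T − 175.4) + 0.3703·2360·(T − 27.79) + 0.09477·385·(T − 27.79) = 0
117.22(T − 175.4) + 873.91(T − 27.79) + 36.49(T − 27.79) = 0
1027.6 T = 45861
T = 45861/1027.6 ≈ 44.63 °C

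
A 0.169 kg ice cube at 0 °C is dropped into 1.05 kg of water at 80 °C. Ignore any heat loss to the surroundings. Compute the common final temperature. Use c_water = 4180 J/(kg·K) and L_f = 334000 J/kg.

T_f ≈ 57.8 °C

Taking heat into each body as positive, Σ m c ΔT = 0:
melt ice: 0.169×334000 = 56446
  warm the meltwater: 706.42 T
  water: 4389(T − 80)
5095.4 T = 351120 − 56446 = 294674
T ≈ 57.83 °C (positive, so assuming full melt was valid).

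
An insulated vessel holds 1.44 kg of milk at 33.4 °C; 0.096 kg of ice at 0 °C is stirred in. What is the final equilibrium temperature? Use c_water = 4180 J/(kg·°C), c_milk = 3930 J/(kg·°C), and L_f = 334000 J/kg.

Sum of m c ΔT and latent-heat terms is zero:
melt ice: 0.096·334000 = 32064
  warm the meltwater: 401.28 T
  milk cools: 1.44·3930·(T − 33.4) = 5659.2(T − 33.4)
6060.5 T = 189017 − 32064 = 156953
T ≈ 25.90 °C (positive, so assuming full melt was valid).

T_f ≈ 25.9 °C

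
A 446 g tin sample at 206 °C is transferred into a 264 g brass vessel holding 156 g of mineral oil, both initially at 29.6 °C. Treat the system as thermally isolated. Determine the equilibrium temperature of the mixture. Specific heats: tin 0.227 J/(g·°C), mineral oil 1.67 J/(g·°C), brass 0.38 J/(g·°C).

Taking heat into each body as positive, Σ m c ΔT = 0:
446×0.227×(T − 206) + 156×1.67×(T − 29.6) + 264×0.38×(T − 29.6) = 0
462.08 T = 31537
T = 31537/462.08 ≈ 68.25 °C

T_f ≈ 68.2 °C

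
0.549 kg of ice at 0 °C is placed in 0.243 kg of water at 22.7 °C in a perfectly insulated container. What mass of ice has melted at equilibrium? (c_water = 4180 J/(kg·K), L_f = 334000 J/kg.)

m_melted ≈ 0.069 kg

Water can give up m c ΔT = 0.243×4180×22.7 = 23057 J before reaching 0 °C.
Fully melting the ice requires m_ice L_f = 0.549×334000 = 183366 J.
That's not enough to melt it all — equilibrium is at 0 °C with ice remaining.
m_melt = 23057 / L_f = 0.06903 kg.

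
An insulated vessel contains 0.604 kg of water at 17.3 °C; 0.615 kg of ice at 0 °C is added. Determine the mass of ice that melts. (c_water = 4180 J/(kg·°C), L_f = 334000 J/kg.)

Heat available from the water dropping to 0 °C: 0.604×4180×17.3 = 43678 J.
To melt every bit of ice: 0.615×334000 = 205410 J.
That's not enough to melt it all — equilibrium is at 0 °C with ice remaining.
m_melted×334000 = 43678  ⇒  m_melted ≈ 0.1308 kg.

m_melted ≈ 0.131 kg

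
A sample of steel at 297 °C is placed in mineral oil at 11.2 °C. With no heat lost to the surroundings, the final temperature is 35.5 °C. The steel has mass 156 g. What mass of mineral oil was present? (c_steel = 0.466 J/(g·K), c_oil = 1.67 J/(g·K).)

m ≈ 468 g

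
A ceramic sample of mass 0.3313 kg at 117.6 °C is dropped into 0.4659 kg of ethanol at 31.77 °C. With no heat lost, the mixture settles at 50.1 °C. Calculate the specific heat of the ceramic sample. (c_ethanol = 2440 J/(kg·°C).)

c ≈ 932 J/(kg·°C)

m_s c (T_s − T_f) = m_ethanol c_ethanol (T_f − T_0):
0.3313·c·(117.6 − 50.1) = 0.4659·2440·(50.1 − 31.77)
22.36 c = 20837  ⇒  c ≈ 931.8 J/(kg·°C)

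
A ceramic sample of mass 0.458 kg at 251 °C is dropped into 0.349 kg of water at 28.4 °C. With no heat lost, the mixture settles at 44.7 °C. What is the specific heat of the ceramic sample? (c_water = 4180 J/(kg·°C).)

c ≈ 252 J/(kg·°C)

m_s c (T_s − T_f) = m_water c_water (T_f − T_0):
0.458×c×(251 − 44.7) = 0.349×4180×(44.7 − 28.4)
94.49 c = 23779  ⇒  c ≈ 251.7 J/(kg·°C)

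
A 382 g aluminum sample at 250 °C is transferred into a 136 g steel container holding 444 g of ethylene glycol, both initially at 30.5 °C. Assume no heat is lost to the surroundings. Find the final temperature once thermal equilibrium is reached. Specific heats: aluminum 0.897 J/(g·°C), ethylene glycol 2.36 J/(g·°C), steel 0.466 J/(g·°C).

Conservation of energy gives ΣQ = 0:
382·0.897·(T − 250) + 444·2.36·(T − 30.5) + 136·0.466·(T − 30.5) = 0
342.65(T − 250) + 1047.8(T − 30.5) + 63.38(T − 30.5) = 0
1453.9 T = 119556
T = 119556 / 1453.9 = 82.2 °C

T_f ≈ 82.2 °C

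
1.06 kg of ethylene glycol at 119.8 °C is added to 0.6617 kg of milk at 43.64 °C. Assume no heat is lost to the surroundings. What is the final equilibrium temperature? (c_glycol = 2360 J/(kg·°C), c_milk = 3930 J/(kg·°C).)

T_f ≈ 81.0 °C

T_f = Σ m_i c_i T_i / Σ m_i c_i:
T_f = (2501.6*119.8 + 2600.5*43.64) / (2501.6 + 2600.5)
    = 413177 / 5102.1 ≈ 80.98 °C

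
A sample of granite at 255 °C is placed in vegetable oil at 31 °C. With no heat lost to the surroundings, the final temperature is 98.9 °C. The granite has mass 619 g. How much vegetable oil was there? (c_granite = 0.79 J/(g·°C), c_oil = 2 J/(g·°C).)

m ≈ 562 g

|Q_granite| = |Q_oil|:
619·0.79·(255 − 98.9) = m·2·(98.9 − 31)
135.8 m = 76334  ⇒  m ≈ 562.1 g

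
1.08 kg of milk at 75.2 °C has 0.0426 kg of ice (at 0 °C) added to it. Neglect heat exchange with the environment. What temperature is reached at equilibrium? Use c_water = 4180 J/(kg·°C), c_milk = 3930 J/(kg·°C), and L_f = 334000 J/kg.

T_f ≈ 69.0 °C

Sum of m c ΔT and latent-heat terms is zero:
melt ice: 0.0426×334000 = 14228
  meltwater 0→T: 0.0426×4180×T = 178.07 T
  milk cools: 1.08×3930×(T − 75.2) = 4244.4(T − 75.2)
4422.5 T = 319179 − 14228 = 304950
T ≈ 68.95 °C. Since T > 0 °C, the all-ice-melts assumption holds.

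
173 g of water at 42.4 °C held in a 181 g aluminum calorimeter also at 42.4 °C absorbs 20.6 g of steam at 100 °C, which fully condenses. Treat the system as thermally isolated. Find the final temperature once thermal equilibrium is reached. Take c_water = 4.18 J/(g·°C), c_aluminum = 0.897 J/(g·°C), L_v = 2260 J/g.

T_f ≈ 95.4 °C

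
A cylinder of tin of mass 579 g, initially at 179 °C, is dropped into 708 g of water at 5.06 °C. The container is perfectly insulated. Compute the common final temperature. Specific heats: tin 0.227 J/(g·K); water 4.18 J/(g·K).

T_f ≈ 12.5 °C

Conservation of energy gives ΣQ = 0:
579×0.227×(T − 179) + 708×4.18×(T − 5.06) = 0
131.43(T − 179) + 2959.4(T − 5.06) = 0
3090.9 T = 38501
T = 38501/3090.9 ≈ 12.46 °C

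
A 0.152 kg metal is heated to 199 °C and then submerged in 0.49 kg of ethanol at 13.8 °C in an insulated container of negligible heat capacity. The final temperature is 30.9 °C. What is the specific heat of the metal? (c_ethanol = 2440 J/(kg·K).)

Net heat exchanged in the isolated system is zero:
0.152·c·(30.9 − 199) + 0.49·2440·(30.9 − 13.8) = 0
-25.55 c = -20445
c = -20445/-25.55 ≈ 800.1 J/(kg·K)

c ≈ 800 J/(kg·K)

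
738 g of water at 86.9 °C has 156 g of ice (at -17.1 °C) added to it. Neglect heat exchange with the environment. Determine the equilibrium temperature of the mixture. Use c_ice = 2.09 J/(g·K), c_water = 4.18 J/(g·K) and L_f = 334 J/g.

T_f ≈ 56.3 °C

Sum of m c ΔT and latent-heat terms is zero:
warm ice to 0 °C: 156·2.09·(0 − (-17.1)) = 5575.3
  melt ice: 156·334 = 52104
  warm the meltwater: 652.08 T
  water: 3084.8(T − 86.9)
3736.9 T = 268073 − 57679 = 210393
T ≈ 56.30 °C. Since T > 0 °C, the all-ice-melts assumption holds.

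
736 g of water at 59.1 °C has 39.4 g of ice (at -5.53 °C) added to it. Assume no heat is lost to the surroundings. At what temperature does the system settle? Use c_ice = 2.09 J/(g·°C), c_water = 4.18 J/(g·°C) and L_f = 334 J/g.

T_f ≈ 51.9 °C

Let T be the final temperature. ΣQ_i = 0:
ice -5.53→0 °C: 39.4×2.09×5.53 = 455.37
  fusion: m_ice L_f = 39.4×334 = 13160
  warm the meltwater: 164.69 T
  water cools: 736×4.18×(T − 59.1) = 3076.5(T − 59.1)
3241.2 T = 181820 − 13615 = 168205
T ≈ 51.90 °C — above 0 °C, consistent with complete melting.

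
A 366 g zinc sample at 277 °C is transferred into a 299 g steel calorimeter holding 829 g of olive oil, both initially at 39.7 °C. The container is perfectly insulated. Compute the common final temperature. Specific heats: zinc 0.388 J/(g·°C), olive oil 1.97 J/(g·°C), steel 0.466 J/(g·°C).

Setting the total heat transfer to zero:
366·0.388·(T − 277) + 829·1.97·(T − 39.7) + 299·0.466·(T − 39.7) = 0
1914.5 T = 109703
T = 109703 / 1914.5 = 57.3 °C

T_f ≈ 57.3 °C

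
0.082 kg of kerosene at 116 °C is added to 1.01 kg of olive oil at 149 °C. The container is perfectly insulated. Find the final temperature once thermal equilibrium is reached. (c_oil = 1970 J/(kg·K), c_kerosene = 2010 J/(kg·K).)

T_f ≈ 146.5 °C

Heat lost by the oil equals heat gained by the kerosene:
1.01·1970·(149 − T) = 0.082·2010·(T − 116)
1989.7(149 − T) = 164.82(T − 116)
2154.5 T = 315584  ⇒  T ≈ 146.48 °C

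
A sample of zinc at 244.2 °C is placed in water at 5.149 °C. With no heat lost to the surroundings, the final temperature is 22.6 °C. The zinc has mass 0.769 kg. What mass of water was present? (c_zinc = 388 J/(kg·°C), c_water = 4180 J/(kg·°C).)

m ≈ 0.906 kg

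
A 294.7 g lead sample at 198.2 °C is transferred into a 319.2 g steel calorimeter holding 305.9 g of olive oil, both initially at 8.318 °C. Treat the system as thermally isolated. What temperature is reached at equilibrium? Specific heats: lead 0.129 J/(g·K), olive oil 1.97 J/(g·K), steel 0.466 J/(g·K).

T_f ≈ 17.5 °C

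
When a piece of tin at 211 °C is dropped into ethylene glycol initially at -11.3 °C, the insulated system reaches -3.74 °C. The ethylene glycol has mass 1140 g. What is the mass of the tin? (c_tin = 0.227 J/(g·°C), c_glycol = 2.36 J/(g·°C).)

m ≈ 417 g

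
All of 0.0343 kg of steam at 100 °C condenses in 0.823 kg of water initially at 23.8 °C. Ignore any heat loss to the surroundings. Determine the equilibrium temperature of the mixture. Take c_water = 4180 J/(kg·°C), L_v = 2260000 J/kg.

Energy balance with sensible and latent terms:
condense steam: −0.0343×2260000 = −77518
  condensed water 100 °C→T: 143.37(T − 100)
  original water: 3440.1(T − 23.8)
3583.5 T = 77518 + 14337 + 81875 = 173731
T ≈ 48.48 °C (< 100 °C, so full condensation is consistent).

T_f ≈ 48.5 °C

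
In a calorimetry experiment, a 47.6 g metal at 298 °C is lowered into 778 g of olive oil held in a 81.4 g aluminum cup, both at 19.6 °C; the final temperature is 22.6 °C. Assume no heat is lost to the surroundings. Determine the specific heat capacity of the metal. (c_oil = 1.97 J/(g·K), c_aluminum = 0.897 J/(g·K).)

c ≈ 0.367 J/(g·K)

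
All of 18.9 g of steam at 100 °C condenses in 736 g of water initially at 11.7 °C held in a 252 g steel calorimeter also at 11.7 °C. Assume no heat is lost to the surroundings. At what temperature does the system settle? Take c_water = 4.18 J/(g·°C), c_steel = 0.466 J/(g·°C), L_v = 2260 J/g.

T_f ≈ 26.9 °C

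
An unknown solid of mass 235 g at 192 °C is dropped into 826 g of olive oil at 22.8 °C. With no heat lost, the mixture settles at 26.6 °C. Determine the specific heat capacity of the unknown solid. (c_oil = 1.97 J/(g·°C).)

c ≈ 0.159 J/(g·°C)

Heat lost by the unknown solid = heat gained by the oil:
235·c·(192 − 26.6) = 826·1.97·(26.6 − 22.8)
38869 c = 6183.4  ⇒  c ≈ 0.1591 J/(g·°C)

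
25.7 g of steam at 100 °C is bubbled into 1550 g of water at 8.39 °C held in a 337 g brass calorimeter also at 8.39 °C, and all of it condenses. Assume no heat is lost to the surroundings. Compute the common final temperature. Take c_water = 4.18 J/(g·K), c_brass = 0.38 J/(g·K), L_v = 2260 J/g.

Energy balance with sensible and latent terms:
condense steam: −25.7·2260 = −58082; condensed water 100 °C→T: 107.43(T − 100); water warms: 1550·4.18·(T − 8.39) = 6479(T − 8.39); brass cup: 337·0.38·(T − 8.39) = 128.06(T − 8.39)
6714.5 T = 58082 + 10743 + 55433 = 124258
T ≈ 18.51 °C, under the boiling point, so the assumption holds.

T_f ≈ 18.5 °C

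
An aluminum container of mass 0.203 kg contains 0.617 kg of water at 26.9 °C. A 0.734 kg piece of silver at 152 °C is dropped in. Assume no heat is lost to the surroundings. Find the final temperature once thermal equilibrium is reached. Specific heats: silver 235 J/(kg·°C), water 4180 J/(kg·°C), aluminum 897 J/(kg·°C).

T_f ≈ 34.3 °C

T_f is the heat-capacity-weighted average of the initial temperatures:
T_f = (172.49*152 + 2579.1*26.9 + 182.09*26.9) / (172.49 + 2579.1 + 182.09)
    = 100493 / 2933.6 ≈ 34.26 °C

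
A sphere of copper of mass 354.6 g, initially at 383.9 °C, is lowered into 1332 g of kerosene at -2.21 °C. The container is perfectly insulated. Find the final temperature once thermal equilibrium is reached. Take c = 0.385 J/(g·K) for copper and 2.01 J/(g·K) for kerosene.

Net heat exchanged in the isolated system is zero:
354.6·0.385·(T − 383.9) + 1332·2.01·(T − (-2.21)) = 0
136.52(T − 383.9) + 2677.3(T − (-2.21)) = 0
(136.52 + 2677.3) T = 136.52·383.9 + 2677.3·(-2.21)
T = 46494/2813.8 ≈ 16.52 °C

T_f ≈ 16.5 °C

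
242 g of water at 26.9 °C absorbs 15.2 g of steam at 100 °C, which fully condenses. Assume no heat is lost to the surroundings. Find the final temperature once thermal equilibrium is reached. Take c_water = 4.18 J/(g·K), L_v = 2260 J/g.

Sum of m c ΔT and latent-heat terms is zero:
latent heat released on condensation: 15.2×2260 = 34352
  condensed water 100 °C→T: 63.54(T − 100)
  water warms: 242×4.18×(T − 26.9) = 1011.6(T − 26.9)
1075.1 T = 34352 + 6353.6 + 27211 = 67917
T ≈ 63.17 °C, under the boiling point, so the assumption holds.

T_f ≈ 63.2 °C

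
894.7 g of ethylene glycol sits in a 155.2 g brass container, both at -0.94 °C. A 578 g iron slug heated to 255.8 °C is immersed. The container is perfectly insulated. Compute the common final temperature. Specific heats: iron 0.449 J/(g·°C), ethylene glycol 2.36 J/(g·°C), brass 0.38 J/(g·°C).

Let T be the final temperature. ΣQ_i = 0:
578·0.449·(T − 255.8) + 894.7·2.36·(T − (-0.94)) + 155.2·0.38·(T − (-0.94)) = 0
259.52(T − 255.8) + 2111.5(T − (-0.94)) + 58.98(T − (-0.94)) = 0
2430 T = 64345
T = 64345 / 2430 = 26.5 °C

T_f ≈ 26.5 °C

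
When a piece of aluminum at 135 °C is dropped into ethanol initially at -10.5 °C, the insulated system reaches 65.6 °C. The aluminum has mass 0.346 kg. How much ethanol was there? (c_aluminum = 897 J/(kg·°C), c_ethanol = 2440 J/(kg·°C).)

m ≈ 0.116 kg

|Q_aluminum| = |Q_ethanol|:
0.346·897·(135 − 65.6) = m·2440·(65.6 − (-10.5))
185684 m = 21539  ⇒  m ≈ 0.116 kg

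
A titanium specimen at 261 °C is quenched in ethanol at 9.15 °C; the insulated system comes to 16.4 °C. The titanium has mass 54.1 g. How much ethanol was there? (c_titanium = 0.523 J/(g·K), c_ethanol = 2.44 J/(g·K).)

Taking heat into each body as positive, Σ m c ΔT = 0:
54.1×0.523×(16.4 − 261) + m×2.44×(16.4 − 9.15) = 0
17.69 m = 6920.8
m = 6920.8/17.69 ≈ 391.2 g

m ≈ 391 g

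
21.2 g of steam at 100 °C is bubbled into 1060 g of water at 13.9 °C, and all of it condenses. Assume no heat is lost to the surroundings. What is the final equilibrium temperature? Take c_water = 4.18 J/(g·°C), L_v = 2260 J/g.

T_f ≈ 26.2 °C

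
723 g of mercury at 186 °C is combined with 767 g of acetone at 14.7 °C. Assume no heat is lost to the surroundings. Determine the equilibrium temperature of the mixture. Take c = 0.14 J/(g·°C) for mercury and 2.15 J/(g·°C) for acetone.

Taking heat into each body as positive, Σ m c ΔT = 0:
723·0.14·(T − 186) + 767·2.15·(T − 14.7) = 0
101.22(T − 186) + 1649(T − 14.7) = 0
(101.22 + 1649) T = 101.22·186 + 1649·14.7
T ≈ 24.61 °C

T_f ≈ 24.6 °C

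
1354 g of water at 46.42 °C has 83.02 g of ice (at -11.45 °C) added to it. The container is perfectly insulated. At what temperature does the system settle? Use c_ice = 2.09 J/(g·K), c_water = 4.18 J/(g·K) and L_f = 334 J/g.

Energy balance with sensible and latent terms:
ice -11.45→0 °C: 83.02·2.09·11.45 = 1986.7; melt ice: 83.02·334 = 27729; warm the meltwater: 347.02 T; water: 5659.7(T − 46.42)
6006.7 T = 262724 − 29715 = 233009
T ≈ 38.79 °C. Since T > 0 °C, the all-ice-melts assumption holds.

T_f ≈ 38.8 °C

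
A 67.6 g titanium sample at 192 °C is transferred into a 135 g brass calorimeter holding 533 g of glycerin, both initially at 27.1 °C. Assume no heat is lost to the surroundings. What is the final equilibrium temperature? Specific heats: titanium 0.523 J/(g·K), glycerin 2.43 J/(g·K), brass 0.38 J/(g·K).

Net heat exchanged in the isolated system is zero:
67.6×0.523×(T − 192) + 533×2.43×(T − 27.1) + 135×0.38×(T − 27.1) = 0
35.35(T − 192) + 1295.2(T − 27.1) + 51.3(T − 27.1) = 0
(35.35 + 1295.2 + 51.3) T = 35.35×192 + 1295.2×27.1 + 51.3×27.1
T ≈ 31.32 °C

T_f ≈ 31.3 °C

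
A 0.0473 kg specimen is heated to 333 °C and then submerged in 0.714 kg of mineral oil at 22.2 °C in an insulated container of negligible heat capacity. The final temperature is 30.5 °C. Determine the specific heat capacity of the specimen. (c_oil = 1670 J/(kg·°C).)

c ≈ 692 J/(kg·°C)

m_s c (T_s − T_f) = m_oil c_oil (T_f − T_0):
0.0473·c·(333 − 30.5) = 0.714·1670·(30.5 − 22.2)
14.31 c = 9896.8  ⇒  c ≈ 691.7 J/(kg·°C)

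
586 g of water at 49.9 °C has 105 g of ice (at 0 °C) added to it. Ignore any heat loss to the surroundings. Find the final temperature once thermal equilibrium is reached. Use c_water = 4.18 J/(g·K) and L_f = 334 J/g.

Sum of m c ΔT and latent-heat terms is zero:
melt ice: 105·334 = 35070; meltwater 0→T: 105·4.18·T = 438.9 T; water cools: 586·4.18·(T − 49.9) = 2449.5(T − 49.9)
2888.4 T = 122229 − 35070 = 87159
T ≈ 30.18 °C — above 0 °C, consistent with complete melting.

T_f ≈ 30.2 °C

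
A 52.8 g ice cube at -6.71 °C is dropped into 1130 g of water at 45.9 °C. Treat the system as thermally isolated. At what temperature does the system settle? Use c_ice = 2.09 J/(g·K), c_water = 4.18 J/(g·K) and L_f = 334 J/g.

Setting the total heat transfer to zero:
ice -6.71→0 °C: 52.8×2.09×6.71 = 740.46
  latent heat to melt: 52.8×334 = 17635
  meltwater 0→T: 52.8×4.18×T = 220.7 T
  water cools: 1130×4.18×(T − 45.9) = 4723.4(T − 45.9)
4944.1 T = 216804 − 18376 = 198428
T ≈ 40.13 °C — above 0 °C, consistent with complete melting.

T_f ≈ 40.1 °C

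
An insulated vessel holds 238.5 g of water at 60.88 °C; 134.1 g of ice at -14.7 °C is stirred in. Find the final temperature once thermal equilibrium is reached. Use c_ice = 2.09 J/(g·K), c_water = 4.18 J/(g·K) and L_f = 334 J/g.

Energy balance with sensible and latent terms:
warm ice to 0 °C: 134.1·2.09·(0 − (-14.7)) = 4120; melt ice: 134.1·334 = 44789; meltwater 0→T: 134.1·4.18·T = 560.54 T; water: 996.93(T − 60.88)
1557.5 T = 60693 − 48909 = 11784
T ≈ 7.57 °C (positive, so assuming full melt was valid).

T_f ≈ 7.6 °C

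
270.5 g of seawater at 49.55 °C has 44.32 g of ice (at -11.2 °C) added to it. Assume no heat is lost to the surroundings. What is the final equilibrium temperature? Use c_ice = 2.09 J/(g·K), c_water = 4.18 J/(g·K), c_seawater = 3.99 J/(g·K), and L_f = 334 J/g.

Heat gained plus heat lost sum to zero:
warm ice to 0 °C: 44.32×2.09×(0 − (-11.2)) = 1037.4; fusion: m_ice L_f = 44.32×334 = 14803; warm the meltwater: 185.26 T; seawater cools: 270.5×3.99×(T − 49.55) = 1079.3(T − 49.55)
1264.6 T = 53479 − 15840 = 37639
T ≈ 29.76 °C (positive, so assuming full melt was valid).

T_f ≈ 29.8 °C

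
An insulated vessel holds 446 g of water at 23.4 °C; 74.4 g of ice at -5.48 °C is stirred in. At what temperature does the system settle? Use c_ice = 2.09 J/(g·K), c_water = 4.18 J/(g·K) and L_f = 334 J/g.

Conservation of energy gives ΣQ = 0:
ice -5.48→0 °C: 74.4·2.09·5.48 = 852.12; latent heat to melt: 74.4·334 = 24850; warm the meltwater: 310.99 T; water cools: 446·4.18·(T − 23.4) = 1864.3(T − 23.4)
2175.3 T = 43624 − 25702 = 17922
T ≈ 8.24 °C. Since T > 0 °C, the all-ice-melts assumption holds.

T_f ≈ 8.2 °C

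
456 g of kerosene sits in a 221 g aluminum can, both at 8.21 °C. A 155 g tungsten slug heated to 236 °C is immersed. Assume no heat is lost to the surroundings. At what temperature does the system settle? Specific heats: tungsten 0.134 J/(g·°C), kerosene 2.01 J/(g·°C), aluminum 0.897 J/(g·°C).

T_f ≈ 12.4 °C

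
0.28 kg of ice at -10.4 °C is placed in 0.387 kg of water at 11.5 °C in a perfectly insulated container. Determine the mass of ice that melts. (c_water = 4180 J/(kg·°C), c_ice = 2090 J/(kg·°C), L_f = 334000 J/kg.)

m_melted ≈ 0.0375 kg

Cooling the water to 0 °C releases 0.387·4180·11.5 = 18603 J.
Warming the ice to 0 °C takes 0.28·2090·10.4 = 6086.1 J, leaving 12517 J for melting.
Melting all 0.28 kg of ice would need 0.28·334000 = 93520 J.
That's not enough to melt it all — equilibrium is at 0 °C with ice remaining.
m_melt = 12517 / L_f = 0.03748 kg.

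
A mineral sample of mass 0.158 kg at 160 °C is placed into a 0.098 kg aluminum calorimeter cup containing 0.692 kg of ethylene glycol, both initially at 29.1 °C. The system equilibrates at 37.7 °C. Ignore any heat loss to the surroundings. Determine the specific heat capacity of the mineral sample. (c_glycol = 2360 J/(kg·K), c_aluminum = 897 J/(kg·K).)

c ≈ 766 J/(kg·K)

Let T be the final temperature. ΣQ_i = 0:
0.158×c×(37.7 − 160) + 0.692×2360×(37.7 − 29.1) + 0.098×897×(37.7 − 29.1) = 0
-19.32 c = -14801
c = -14801/-19.32 ≈ 766 J/(kg·K)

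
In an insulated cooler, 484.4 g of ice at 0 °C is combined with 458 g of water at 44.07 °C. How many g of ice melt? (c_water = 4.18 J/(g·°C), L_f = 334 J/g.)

m_melted ≈ 253 g

Water can give up m c ΔT = 458×4.18×44.07 = 84369 J before reaching 0 °C.
To melt every bit of ice: 484.4×334 = 161790 J.
Since 84369 < 161790 J, not all the ice melts; equilibrium is at 0 °C.
Mass melted = 84369/334 ≈ 252.6 g.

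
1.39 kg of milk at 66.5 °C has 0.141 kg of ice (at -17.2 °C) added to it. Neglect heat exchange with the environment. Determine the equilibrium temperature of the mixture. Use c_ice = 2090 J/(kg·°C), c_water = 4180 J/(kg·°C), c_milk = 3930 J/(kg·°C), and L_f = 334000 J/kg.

T_f ≈ 51.4 °C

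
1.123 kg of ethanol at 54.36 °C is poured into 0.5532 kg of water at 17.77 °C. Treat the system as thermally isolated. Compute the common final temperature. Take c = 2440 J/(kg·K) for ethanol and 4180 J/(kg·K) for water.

T_f ≈ 37.6 °C

Set heat shed by the hot body equal to heat absorbed by the cold body:
1.123·2440·(54.36 − T) = 0.5532·4180·(T − 17.77)
2740.1(54.36 − T) = 2312.4(T − 17.77)
5052.5 T = 190044  ⇒  T ≈ 37.61 °C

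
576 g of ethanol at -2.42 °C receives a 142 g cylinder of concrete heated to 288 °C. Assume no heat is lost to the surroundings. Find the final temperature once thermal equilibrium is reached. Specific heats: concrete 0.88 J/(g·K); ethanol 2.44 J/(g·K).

Conservation of energy gives ΣQ = 0:
142×0.88×(T − 288) + 576×2.44×(T − (-2.42)) = 0
124.96(T − 288) + 1405.4(T − (-2.42)) = 0
(124.96 + 1405.4) T = 124.96×288 + 1405.4×(-2.42)
T = 32587/1530.4 ≈ 21.29 °C

T_f ≈ 21.3 °C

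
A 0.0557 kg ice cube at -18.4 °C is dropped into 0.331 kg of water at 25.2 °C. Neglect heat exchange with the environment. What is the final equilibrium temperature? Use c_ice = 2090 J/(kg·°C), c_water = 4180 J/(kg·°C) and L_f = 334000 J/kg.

T_f ≈ 8.7 °C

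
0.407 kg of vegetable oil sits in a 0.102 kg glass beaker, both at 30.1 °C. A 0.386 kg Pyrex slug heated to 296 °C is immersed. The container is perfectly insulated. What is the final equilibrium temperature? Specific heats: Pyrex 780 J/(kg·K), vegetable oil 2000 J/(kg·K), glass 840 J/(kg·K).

Conservation of energy gives ΣQ = 0:
0.386*780*(T − 296) + 0.407*2000*(T − 30.1) + 0.102*840*(T − 30.1) = 0
301.08(T − 296) + 814(T − 30.1) + 85.68(T − 30.1) = 0
(301.08 + 814 + 85.68) T = 301.08*296 + 814*30.1 + 85.68*30.1
T ≈ 96.77 °C

T_f ≈ 96.8 °C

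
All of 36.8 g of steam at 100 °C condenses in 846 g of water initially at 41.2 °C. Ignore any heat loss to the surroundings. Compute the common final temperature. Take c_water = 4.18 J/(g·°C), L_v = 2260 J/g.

Heat gained plus heat lost sum to zero:
condense steam: −36.8·2260 = −83168; condensate cools 100→T: 36.8·4.18·(T − 100) = 153.82(T − 100); water warms: 846·4.18·(T − 41.2) = 3536.3(T − 41.2)
3690.1 T = 83168 + 15382 + 145695 = 244245
T ≈ 66.19 °C (< 100 °C, so full condensation is consistent).

T_f ≈ 66.2 °C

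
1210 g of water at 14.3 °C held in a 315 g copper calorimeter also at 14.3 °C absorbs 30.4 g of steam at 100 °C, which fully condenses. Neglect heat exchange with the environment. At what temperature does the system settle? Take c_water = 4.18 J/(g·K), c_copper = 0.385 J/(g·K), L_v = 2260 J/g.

T_f ≈ 29.3 °C

Setting the total heat transfer to zero:
condense steam: −30.4·2260 = −68704
  condensed water 100 °C→T: 127.07(T − 100)
  original water: 5057.8(T − 14.3)
  cup: 121.28(T − 14.3)
5306.1 T = 68704 + 12707 + 74061 = 155472
T ≈ 29.30 °C — below 100 °C, confirming all the steam condensed.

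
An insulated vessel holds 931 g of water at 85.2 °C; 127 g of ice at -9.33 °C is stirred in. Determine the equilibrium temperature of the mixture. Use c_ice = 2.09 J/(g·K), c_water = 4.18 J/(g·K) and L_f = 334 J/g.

T_f ≈ 64.8 °C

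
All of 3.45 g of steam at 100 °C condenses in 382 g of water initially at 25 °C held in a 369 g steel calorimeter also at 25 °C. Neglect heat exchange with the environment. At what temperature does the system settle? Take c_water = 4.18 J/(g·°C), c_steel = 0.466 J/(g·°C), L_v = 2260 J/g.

Sum of m c ΔT and latent-heat terms is zero:
steam→water at 100 °C releases m L_v = 3.45·2260 = 7797; condensate cools 100→T: 3.45·4.18·(T − 100) = 14.42(T − 100); original water: 1596.8(T − 25); steel cup: 369·0.466·(T − 25) = 171.95(T − 25)
1783.1 T = 7797 + 1442.1 + 44218 = 53457
T ≈ 29.98 °C, under the boiling point, so the assumption holds.

T_f ≈ 30.0 °C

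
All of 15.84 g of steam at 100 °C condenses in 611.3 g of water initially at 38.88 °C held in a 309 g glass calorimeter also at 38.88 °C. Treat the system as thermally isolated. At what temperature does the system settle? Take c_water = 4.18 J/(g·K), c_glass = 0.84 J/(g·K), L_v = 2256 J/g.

T_f ≈ 52.7 °C

Setting the total heat transfer to zero:
latent heat released on condensation: 15.84×2256 = 35735; condensate cools 100→T: 15.84×4.18×(T − 100) = 66.21(T − 100); original water: 2555.2(T − 38.88); glass cup: 309×0.84×(T − 38.88) = 259.56(T − 38.88)
2881 T = 35735 + 6621.1 + 109439 = 151795
T ≈ 52.69 °C — below 100 °C, confirming all the steam condensed.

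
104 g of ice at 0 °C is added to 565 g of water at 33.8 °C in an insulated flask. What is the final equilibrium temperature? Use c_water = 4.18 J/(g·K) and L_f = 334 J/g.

Sum of m c ΔT and latent-heat terms is zero:
fusion: m_ice L_f = 104·334 = 34736; meltwater 0→T: 104·4.18·T = 434.72 T; water: 2361.7(T − 33.8)
2796.4 T = 79825 − 34736 = 45089
T ≈ 16.12 °C — above 0 °C, consistent with complete melting.

T_f ≈ 16.1 °C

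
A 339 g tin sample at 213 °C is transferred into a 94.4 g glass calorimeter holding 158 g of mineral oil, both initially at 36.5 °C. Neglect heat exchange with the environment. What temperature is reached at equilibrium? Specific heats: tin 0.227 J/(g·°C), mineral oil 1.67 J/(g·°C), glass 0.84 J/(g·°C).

T_f ≈ 68.8 °C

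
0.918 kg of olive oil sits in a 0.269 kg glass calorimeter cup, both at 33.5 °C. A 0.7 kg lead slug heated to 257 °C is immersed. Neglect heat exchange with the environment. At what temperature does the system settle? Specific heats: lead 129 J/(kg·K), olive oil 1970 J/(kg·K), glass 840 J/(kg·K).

T_f ≈ 43.0 °C

Setting the total heat transfer to zero:
0.7×129×(T − 257) + 0.918×1970×(T − 33.5) + 0.269×840×(T − 33.5) = 0
90.3(T − 257) + 1808.5(T − 33.5) + 225.96(T − 33.5) = 0
(90.3 + 1808.5 + 225.96) T = 90.3×257 + 1808.5×33.5 + 225.96×33.5
T ≈ 43.00 °C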